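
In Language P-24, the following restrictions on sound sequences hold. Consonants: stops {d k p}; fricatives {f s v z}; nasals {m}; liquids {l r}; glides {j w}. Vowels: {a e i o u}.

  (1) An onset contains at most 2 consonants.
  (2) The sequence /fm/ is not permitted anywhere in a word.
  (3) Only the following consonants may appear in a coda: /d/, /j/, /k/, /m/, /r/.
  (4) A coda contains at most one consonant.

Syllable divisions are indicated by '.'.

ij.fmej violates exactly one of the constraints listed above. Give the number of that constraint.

2

ij.fmej: contains banned sequence /fm/.
This is a violation of constraint 2: "The sequence /fm/ is not permitted anywhere in a word."
The remaining constraints (1, 3, 4) are satisfied.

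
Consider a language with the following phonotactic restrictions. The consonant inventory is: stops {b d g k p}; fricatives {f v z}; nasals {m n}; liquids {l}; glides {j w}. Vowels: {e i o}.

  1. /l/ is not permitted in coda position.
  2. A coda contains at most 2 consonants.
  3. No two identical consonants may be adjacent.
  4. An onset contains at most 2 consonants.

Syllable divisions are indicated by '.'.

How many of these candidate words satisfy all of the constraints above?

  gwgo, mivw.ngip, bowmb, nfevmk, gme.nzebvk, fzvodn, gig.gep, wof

gwgo — violates constraint 4: syllable 1 onset /gwg/ has 3 consonants (> 2) → phonotactically illegal
mivw.ngip — σ1 onset /m/, coda /vw/ (2C) ok; σ2 onset /ng/ (2C), coda /p/ ok → phonotactically legal
bowmb — violates constraint 2: syllable 1 coda /wmb/ has 3 consonants (> 2) → phonotactically illegal
nfevmk — violates constraint 2: syllable 1 coda /vmk/ has 3 consonants (> 2) → phonotactically illegal
gme.nzebvk — violates constraint 2: syllable 2 coda /bvk/ has 3 consonants (> 2) → phonotactically illegal
fzvodn — violates constraint 4: syllable 1 onset /fzv/ has 3 consonants (> 2) → phonotactically illegal
gig.gep — violates constraint 3: adjacent identical consonants /gg/ → phonotactically illegal
wof — σ1 onset /w/, coda /f/ ok → phonotactically legal
Phonotactically legal: mivw.ngip, wof → 2.

2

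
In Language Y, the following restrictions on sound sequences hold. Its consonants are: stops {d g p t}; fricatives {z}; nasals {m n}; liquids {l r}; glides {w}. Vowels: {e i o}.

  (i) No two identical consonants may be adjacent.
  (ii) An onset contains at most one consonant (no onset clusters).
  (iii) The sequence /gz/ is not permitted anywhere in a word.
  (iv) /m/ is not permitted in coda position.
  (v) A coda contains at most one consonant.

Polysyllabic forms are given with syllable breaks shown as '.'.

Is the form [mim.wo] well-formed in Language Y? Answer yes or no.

no

[mim.wo] — violates constraint (iv): syllable 1 coda contains /m/ → ill-formed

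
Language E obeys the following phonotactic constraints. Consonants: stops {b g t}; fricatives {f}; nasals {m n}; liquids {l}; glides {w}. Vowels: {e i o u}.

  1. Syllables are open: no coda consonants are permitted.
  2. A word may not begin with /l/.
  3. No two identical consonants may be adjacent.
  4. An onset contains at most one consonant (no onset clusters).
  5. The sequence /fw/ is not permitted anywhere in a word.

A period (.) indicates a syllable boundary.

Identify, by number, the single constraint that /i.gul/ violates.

/i.gul/: syllable 2 coda /l/ has 1 consonant (> 0).
This is a violation of constraint 1: "Syllables are open: no coda consonants are permitted."
The remaining constraints (2, 3, 4, 5) are satisfied.

1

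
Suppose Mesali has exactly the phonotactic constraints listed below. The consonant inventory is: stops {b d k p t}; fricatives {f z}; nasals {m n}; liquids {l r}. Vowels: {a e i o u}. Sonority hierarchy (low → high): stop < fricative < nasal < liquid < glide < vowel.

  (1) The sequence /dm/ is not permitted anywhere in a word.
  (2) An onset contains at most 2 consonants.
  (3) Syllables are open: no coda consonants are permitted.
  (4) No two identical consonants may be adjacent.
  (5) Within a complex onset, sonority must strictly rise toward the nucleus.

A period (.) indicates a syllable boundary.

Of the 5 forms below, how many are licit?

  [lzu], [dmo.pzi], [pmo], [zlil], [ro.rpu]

1

[lzu] — violates constraint 5: syllable 1 onset /lz/: /l/ (liquid, 4) → /z/ (fricative, 2) does not rise → illicit
[dmo.pzi] — violates constraint 1: contains banned sequence /dm/ → illicit
[pmo] — σ1 onset /pm/ (1→3 rises), coda /∅/ ok → licit
[zlil] — violates constraint 3: syllable 1 coda /l/ has 1 consonant (> 0) → illicit
[ro.rpu] — violates constraint 5: syllable 2 onset /rp/: /r/ (liquid, 4) → /p/ (stop, 1) does not rise → illicit
Licit: [pmo] → 1.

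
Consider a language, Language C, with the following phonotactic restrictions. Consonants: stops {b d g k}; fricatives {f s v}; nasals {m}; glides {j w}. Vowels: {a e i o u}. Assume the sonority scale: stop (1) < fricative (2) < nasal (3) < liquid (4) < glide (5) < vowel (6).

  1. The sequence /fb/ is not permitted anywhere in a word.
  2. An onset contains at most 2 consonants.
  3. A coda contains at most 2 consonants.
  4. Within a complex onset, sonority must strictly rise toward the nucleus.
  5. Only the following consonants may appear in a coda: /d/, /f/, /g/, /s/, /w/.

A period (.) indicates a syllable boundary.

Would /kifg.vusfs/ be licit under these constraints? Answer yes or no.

no

/kifg.vusfs/ — violates constraint 3: syllable 2 coda /sfs/ has 3 consonants (> 2) → illicit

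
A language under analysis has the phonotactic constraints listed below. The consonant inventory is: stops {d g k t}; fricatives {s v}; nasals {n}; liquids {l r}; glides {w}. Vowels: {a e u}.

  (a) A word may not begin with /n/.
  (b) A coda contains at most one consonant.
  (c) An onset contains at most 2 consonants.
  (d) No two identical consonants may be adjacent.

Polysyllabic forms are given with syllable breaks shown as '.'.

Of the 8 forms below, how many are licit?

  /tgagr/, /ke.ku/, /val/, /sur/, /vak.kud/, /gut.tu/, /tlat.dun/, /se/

/tgagr/ — violates constraint (b): syllable 1 coda /gr/ has 2 consonants (> 1) → illicit
/ke.ku/ — σ1 onset /k/, coda /∅/ ok; σ2 onset /k/, coda /∅/ ok → licit
/val/ — σ1 onset /v/, coda /l/ ok → licit
/sur/ — σ1 onset /s/, coda /r/ ok → licit
/vak.kud/ — violates constraint (d): adjacent identical consonants /kk/ → illicit
/gut.tu/ — violates constraint (d): adjacent identical consonants /tt/ → illicit
/tlat.dun/ — σ1 onset /tl/ (2C), coda /t/ ok; σ2 onset /d/, coda /n/ ok → licit
/se/ — σ1 onset /s/, coda /∅/ ok → licit
Licit: /ke.ku/, /val/, /sur/, /tlat.dun/, /se/ → 5.

5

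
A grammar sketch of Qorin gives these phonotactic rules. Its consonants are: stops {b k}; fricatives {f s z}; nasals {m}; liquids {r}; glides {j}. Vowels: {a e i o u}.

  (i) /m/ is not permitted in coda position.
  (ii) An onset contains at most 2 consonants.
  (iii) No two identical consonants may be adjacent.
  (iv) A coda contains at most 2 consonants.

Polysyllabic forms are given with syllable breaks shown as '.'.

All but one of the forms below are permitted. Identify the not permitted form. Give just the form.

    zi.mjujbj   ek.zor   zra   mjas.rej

zi.mjujbj

zi.mjujbj — violates constraint (iv): syllable 2 coda /jbj/ has 3 consonants (> 2) → not permitted
ek.zor — σ1 onset /∅/, coda /k/ ok; σ2 onset /z/, coda /r/ ok → permitted
zra — σ1 onset /zr/ (2C), coda /∅/ ok → permitted
mjas.rej — σ1 onset /mj/ (2C), coda /s/ ok; σ2 onset /r/, coda /j/ ok → permitted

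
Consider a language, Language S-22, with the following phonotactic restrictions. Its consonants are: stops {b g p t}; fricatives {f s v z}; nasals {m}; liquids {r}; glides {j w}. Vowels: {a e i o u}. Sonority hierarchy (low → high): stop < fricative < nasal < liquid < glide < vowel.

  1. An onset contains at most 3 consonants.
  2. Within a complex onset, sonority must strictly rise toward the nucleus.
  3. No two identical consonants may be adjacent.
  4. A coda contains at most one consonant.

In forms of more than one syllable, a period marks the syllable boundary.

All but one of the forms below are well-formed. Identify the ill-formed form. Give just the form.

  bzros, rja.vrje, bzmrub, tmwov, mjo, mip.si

bzros — σ1 onset /bzr/ (1→2→4 rises), coda /s/ ok → well-formed
rja.vrje — σ1 onset /rj/ (4→5 rises), coda /∅/ ok; σ2 onset /vrj/ (2→4→5 rises), coda /∅/ ok → well-formed
bzmrub — violates constraint 1: syllable 1 onset /bzmr/ has 4 consonants (> 3) → ill-formed
tmwov — σ1 onset /tmw/ (1→3→5 rises), coda /v/ ok → well-formed
mjo — σ1 onset /mj/ (3→5 rises), coda /∅/ ok → well-formed
mip.si — σ1 onset /m/, coda /p/ ok; σ2 onset /s/, coda /∅/ ok → well-formed

bzmrub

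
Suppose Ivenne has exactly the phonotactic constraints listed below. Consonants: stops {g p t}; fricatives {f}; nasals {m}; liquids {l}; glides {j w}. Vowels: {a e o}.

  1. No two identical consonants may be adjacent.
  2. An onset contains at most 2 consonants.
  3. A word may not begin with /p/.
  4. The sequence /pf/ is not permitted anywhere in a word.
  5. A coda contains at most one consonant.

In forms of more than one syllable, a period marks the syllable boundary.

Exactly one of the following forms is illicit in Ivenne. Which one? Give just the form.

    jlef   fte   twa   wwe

wwe

jlef — σ1 onset /jl/ (2C), coda /f/ ok → licit
fte — σ1 onset /ft/ (2C), coda /∅/ ok → licit
twa — σ1 onset /tw/ (2C), coda /∅/ ok → licit
wwe — violates constraint 1: adjacent identical consonants /ww/ → illicit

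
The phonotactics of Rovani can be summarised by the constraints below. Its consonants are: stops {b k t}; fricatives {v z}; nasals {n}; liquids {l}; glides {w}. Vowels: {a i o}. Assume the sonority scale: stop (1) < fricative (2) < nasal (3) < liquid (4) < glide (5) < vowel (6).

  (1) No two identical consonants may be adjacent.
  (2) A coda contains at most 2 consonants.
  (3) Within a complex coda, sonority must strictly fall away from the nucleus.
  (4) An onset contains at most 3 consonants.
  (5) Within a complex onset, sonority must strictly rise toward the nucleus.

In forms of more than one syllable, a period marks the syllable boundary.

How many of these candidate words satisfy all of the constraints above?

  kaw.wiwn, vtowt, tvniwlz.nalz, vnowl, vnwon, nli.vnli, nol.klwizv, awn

4

kaw.wiwn — violates constraint 1: adjacent identical consonants /ww/ → ill-formed
vtowt — violates constraint 5: syllable 1 onset /vt/: /v/ (fricative, 2) → /t/ (stop, 1) does not rise → ill-formed
tvniwlz.nalz — violates constraint 2: syllable 1 coda /wlz/ has 3 consonants (> 2) → ill-formed
vnowl — σ1 onset /vn/ (2→3 rises), coda /wl/ (5→4 falls) ok → well-formed
vnwon — σ1 onset /vnw/ (2→3→5 rises), coda /n/ ok → well-formed
nli.vnli — σ1 onset /nl/ (3→4 rises), coda /∅/ ok; σ2 onset /vnl/ (2→3→4 rises), coda /∅/ ok → well-formed
nol.klwizv — violates constraint 3: syllable 2 coda /zv/: /z/ (fricative, 2) → /v/ (fricative, 2) does not fall → ill-formed
awn — σ1 onset /∅/, coda /wn/ (5→3 falls) ok → well-formed
Well-formed: vnowl, vnwon, nli.vnli, awn → 4.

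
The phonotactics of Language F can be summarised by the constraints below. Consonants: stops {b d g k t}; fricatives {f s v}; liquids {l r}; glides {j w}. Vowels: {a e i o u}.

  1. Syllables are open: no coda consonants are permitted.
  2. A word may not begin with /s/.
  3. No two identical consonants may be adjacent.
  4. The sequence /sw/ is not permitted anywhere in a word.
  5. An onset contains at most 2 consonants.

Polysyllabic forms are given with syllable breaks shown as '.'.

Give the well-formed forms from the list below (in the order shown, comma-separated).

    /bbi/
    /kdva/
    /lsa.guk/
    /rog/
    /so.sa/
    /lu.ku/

/lu.ku/

/bbi/ — violates constraint 3: adjacent identical consonants /bb/ → ill-formed
/kdva/ — violates constraint 5: syllable 1 onset /kdv/ has 3 consonants (> 2) → ill-formed
/lsa.guk/ — violates constraint 1: syllable 2 coda /k/ has 1 consonant (> 0) → ill-formed
/rog/ — violates constraint 1: syllable 1 coda /g/ has 1 consonant (> 0) → ill-formed
/so.sa/ — violates constraint 2: word begins with /s/ → ill-formed
/lu.ku/ — σ1 onset /l/, coda /∅/ ok; σ2 onset /k/, coda /∅/ ok → well-formed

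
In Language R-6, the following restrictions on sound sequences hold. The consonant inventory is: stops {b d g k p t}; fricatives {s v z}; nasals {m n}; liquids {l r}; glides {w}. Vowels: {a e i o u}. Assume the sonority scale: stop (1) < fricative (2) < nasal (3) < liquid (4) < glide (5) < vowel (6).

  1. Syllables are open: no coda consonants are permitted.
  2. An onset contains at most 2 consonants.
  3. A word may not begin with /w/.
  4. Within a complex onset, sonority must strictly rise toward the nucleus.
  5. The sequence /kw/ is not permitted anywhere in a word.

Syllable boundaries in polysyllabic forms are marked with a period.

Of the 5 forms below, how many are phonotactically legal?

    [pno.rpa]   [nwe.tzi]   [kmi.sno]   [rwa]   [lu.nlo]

4

[pno.rpa] — violates constraint 4: syllable 2 onset /rp/: /r/ (liquid, 4) → /p/ (stop, 1) does not rise → phonotactically illegal
[nwe.tzi] — σ1 onset /nw/ (3→5 rises), coda /∅/ ok; σ2 onset /tz/ (1→2 rises), coda /∅/ ok → phonotactically legal
[kmi.sno] — σ1 onset /km/ (1→3 rises), coda /∅/ ok; σ2 onset /sn/ (2→3 rises), coda /∅/ ok → phonotactically legal
[rwa] — σ1 onset /rw/ (4→5 rises), coda /∅/ ok → phonotactically legal
[lu.nlo] — σ1 onset /l/, coda /∅/ ok; σ2 onset /nl/ (3→4 rises), coda /∅/ ok → phonotactically legal
Phonotactically legal: [nwe.tzi], [kmi.sno], [rwa], [lu.nlo] → 4.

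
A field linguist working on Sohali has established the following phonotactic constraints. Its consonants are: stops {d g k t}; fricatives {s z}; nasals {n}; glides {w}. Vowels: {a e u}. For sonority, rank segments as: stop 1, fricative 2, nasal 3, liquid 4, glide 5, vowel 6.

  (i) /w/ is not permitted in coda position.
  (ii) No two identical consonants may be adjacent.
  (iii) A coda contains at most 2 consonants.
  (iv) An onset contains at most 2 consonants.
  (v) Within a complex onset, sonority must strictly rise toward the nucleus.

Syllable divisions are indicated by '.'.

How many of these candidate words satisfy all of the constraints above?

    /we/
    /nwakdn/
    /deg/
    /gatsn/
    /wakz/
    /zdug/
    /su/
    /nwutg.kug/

/we/ — σ1 onset /w/, coda /∅/ ok → well-formed
/nwakdn/ — violates constraint (iii): syllable 1 coda /kdn/ has 3 consonants (> 2) → ill-formed
/deg/ — σ1 onset /d/, coda /g/ ok → well-formed
/gatsn/ — violates constraint (iii): syllable 1 coda /tsn/ has 3 consonants (> 2) → ill-formed
/wakz/ — σ1 onset /w/, coda /kz/ (2C) ok → well-formed
/zdug/ — violates constraint (v): syllable 1 onset /zd/: /z/ (fricative, 2) → /d/ (stop, 1) does not rise → ill-formed
/su/ — σ1 onset /s/, coda /∅/ ok → well-formed
/nwutg.kug/ — σ1 onset /nw/ (3→5 rises), coda /tg/ (2C) ok; σ2 onset /k/, coda /g/ ok → well-formed
Well-formed: /we/, /deg/, /wakz/, /su/, /nwutg.kug/ → 5.

5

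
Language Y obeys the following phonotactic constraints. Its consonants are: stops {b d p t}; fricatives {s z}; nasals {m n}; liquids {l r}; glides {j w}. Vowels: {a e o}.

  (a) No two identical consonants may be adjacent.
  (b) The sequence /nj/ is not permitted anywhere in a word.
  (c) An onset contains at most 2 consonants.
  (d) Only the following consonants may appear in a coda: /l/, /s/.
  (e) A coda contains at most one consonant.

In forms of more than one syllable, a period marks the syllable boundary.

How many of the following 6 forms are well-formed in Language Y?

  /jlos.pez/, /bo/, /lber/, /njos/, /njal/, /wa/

2

/jlos.pez/ — violates constraint (d): syllable 2 coda contains /z/, which is not a licensed coda consonant → ill-formed
/bo/ — σ1 onset /b/, coda /∅/ ok → well-formed
/lber/ — violates constraint (d): syllable 1 coda contains /r/, which is not a licensed coda consonant → ill-formed
/njos/ — violates constraint (b): contains banned sequence /nj/ → ill-formed
/njal/ — violates constraint (b): contains banned sequence /nj/ → ill-formed
/wa/ — σ1 onset /w/, coda /∅/ ok → well-formed
Well-formed: /bo/, /wa/ → 2.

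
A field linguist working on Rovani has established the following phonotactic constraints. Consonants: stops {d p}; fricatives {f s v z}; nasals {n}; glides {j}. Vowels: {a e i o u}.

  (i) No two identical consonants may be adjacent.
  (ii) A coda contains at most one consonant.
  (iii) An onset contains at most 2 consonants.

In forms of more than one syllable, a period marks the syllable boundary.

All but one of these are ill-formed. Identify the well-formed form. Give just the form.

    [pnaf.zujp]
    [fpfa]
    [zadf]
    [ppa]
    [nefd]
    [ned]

[pnaf.zujp] — violates constraint (ii): syllable 2 coda /jp/ has 2 consonants (> 1) → ill-formed
[fpfa] — violates constraint (iii): syllable 1 onset /fpf/ has 3 consonants (> 2) → ill-formed
[zadf] — violates constraint (ii): syllable 1 coda /df/ has 2 consonants (> 1) → ill-formed
[ppa] — violates constraint (i): adjacent identical consonants /pp/ → ill-formed
[nefd] — violates constraint (ii): syllable 1 coda /fd/ has 2 consonants (> 1) → ill-formed
[ned] — σ1 onset /n/, coda /d/ ok → well-formed

[ned]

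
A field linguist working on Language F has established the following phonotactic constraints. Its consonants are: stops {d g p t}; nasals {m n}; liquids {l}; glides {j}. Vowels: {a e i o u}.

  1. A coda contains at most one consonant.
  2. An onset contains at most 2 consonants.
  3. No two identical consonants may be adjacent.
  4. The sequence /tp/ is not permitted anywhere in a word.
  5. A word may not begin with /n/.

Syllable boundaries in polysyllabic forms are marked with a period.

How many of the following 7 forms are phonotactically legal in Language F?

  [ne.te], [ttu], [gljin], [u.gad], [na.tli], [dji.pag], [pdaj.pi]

[ne.te] — violates constraint 5: word begins with /n/ → phonotactically illegal
[ttu] — violates constraint 3: adjacent identical consonants /tt/ → phonotactically illegal
[gljin] — violates constraint 2: syllable 1 onset /glj/ has 3 consonants (> 2) → phonotactically illegal
[u.gad] — σ1 onset /∅/, coda /∅/ ok; σ2 onset /g/, coda /d/ ok → phonotactically legal
[na.tli] — violates constraint 5: word begins with /n/ → phonotactically illegal
[dji.pag] — σ1 onset /dj/ (2C), coda /∅/ ok; σ2 onset /p/, coda /g/ ok → phonotactically legal
[pdaj.pi] — σ1 onset /pd/ (2C), coda /j/ ok; σ2 onset /p/, coda /∅/ ok → phonotactically legal
Phonotactically legal: [u.gad], [dji.pag], [pdaj.pi] → 3.

3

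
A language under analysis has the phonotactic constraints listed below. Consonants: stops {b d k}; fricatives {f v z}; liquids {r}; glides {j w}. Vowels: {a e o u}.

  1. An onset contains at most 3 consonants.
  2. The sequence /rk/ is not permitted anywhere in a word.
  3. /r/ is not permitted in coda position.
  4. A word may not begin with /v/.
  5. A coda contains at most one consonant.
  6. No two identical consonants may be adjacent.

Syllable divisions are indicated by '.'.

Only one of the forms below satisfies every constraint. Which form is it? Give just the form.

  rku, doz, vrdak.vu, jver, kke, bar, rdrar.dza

doz

rku — violates constraint 2: contains banned sequence /rk/ → illicit
doz — σ1 onset /d/, coda /z/ ok → licit
vrdak.vu — violates constraint 4: word begins with /v/ → illicit
jver — violates constraint 3: syllable 1 coda contains /r/ → illicit
kke — violates constraint 6: adjacent identical consonants /kk/ → illicit
bar — violates constraint 3: syllable 1 coda contains /r/ → illicit
rdrar.dza — violates constraint 3: syllable 1 coda contains /r/ → illicit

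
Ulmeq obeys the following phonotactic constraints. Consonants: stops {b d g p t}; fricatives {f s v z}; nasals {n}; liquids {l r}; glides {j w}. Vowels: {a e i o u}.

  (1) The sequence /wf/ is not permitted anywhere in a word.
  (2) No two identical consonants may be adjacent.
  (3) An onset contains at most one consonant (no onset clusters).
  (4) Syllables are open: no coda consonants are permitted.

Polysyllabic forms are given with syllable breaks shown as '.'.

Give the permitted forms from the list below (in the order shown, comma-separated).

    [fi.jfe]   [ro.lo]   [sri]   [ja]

[ro.lo], [ja]

[fi.jfe] — violates constraint 3: syllable 2 onset /jf/ has 2 consonants (> 1) → not permitted
[ro.lo] — σ1 onset /r/, coda /∅/ ok; σ2 onset /l/, coda /∅/ ok → permitted
[sri] — violates constraint 3: syllable 1 onset /sr/ has 2 consonants (> 1) → not permitted
[ja] — σ1 onset /j/, coda /∅/ ok → permitted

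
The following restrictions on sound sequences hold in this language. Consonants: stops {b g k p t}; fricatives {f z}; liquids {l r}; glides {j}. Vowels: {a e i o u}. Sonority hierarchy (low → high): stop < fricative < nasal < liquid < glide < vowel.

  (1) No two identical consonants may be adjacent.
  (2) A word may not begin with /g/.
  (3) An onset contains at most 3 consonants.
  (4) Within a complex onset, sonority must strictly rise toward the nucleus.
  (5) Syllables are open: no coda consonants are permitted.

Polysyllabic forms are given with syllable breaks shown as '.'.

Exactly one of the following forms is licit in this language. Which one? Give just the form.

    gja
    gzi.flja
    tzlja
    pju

pju

gja — violates constraint 2: word begins with /g/ → illicit
gzi.flja — violates constraint 2: word begins with /g/ → illicit
tzlja — violates constraint 3: syllable 1 onset /tzlj/ has 4 consonants (> 3) → illicit
pju — σ1 onset /pj/ (1→5 rises), coda /∅/ ok → licit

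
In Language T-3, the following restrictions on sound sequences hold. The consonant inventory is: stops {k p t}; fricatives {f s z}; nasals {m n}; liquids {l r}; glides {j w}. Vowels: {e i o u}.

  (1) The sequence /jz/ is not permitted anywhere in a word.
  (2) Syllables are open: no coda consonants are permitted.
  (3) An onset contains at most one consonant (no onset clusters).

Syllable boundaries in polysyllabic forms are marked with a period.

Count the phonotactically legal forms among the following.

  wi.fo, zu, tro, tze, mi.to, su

4

wi.fo — σ1 onset /w/, coda /∅/ ok; σ2 onset /f/, coda /∅/ ok → phonotactically legal
zu — σ1 onset /z/, coda /∅/ ok → phonotactically legal
tro — violates constraint 3: syllable 1 onset /tr/ has 2 consonants (> 1) → phonotactically illegal
tze — violates constraint 3: syllable 1 onset /tz/ has 2 consonants (> 1) → phonotactically illegal
mi.to — σ1 onset /m/, coda /∅/ ok; σ2 onset /t/, coda /∅/ ok → phonotactically legal
su — σ1 onset /s/, coda /∅/ ok → phonotactically legal
Phonotactically legal: wi.fo, zu, mi.to, su → 4.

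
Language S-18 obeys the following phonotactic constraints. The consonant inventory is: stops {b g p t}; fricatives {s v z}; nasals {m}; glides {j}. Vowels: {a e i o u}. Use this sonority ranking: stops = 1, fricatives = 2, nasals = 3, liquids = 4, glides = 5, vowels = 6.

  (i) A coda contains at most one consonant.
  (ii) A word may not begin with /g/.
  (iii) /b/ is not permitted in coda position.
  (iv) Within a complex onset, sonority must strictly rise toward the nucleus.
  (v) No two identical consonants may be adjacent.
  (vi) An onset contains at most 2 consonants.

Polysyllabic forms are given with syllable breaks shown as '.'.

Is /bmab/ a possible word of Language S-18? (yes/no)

no

/bmab/ — violates constraint (iii): syllable 1 coda contains /b/ → phonotactically illegal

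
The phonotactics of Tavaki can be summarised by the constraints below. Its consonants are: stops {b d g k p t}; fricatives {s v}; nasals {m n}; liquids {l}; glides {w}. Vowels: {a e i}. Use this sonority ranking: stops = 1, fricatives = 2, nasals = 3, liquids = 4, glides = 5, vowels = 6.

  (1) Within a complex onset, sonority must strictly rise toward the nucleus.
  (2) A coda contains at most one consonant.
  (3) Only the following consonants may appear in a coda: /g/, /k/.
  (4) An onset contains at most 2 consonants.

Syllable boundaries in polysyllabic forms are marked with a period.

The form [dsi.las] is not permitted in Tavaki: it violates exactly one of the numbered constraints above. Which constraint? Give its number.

3

[dsi.las]: syllable 2 coda contains /s/, which is not a licensed coda consonant.
This is a violation of constraint 3: "Only the following consonants may appear in a coda: /g/, /k/."
The remaining constraints (1, 2, 4) are satisfied.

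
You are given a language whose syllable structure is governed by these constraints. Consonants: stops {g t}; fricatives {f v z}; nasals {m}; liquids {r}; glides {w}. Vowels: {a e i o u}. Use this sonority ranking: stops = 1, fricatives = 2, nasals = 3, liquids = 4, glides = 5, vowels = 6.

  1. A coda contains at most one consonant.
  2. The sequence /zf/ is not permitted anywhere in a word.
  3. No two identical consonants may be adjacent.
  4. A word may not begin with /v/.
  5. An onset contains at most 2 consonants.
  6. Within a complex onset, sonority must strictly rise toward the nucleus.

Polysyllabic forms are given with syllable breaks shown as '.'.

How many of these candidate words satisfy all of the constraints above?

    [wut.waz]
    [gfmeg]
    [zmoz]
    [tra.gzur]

[wut.waz] — σ1 onset /w/, coda /t/ ok; σ2 onset /w/, coda /z/ ok → phonotactically legal
[gfmeg] — violates constraint 5: syllable 1 onset /gfm/ has 3 consonants (> 2) → phonotactically illegal
[zmoz] — σ1 onset /zm/ (2→3 rises), coda /z/ ok → phonotactically legal
[tra.gzur] — σ1 onset /tr/ (1→4 rises), coda /∅/ ok; σ2 onset /gz/ (1→2 rises), coda /r/ ok → phonotactically legal
Phonotactically legal: [wut.waz], [zmoz], [tra.gzur] → 3.

3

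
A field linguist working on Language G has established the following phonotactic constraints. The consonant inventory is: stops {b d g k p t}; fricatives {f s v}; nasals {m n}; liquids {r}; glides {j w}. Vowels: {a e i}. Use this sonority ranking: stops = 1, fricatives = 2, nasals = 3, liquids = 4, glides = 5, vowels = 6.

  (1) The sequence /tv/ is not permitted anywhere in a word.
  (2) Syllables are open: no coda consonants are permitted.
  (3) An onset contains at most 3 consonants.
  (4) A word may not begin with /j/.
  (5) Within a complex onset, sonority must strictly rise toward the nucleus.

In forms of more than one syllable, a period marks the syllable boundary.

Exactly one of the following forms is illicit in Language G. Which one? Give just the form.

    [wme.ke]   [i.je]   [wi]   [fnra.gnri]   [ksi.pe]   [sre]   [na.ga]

[wme.ke]

[wme.ke] — violates constraint 5: syllable 1 onset /wm/: /w/ (glide, 5) → /m/ (nasal, 3) does not rise → illicit
[i.je] — σ1 onset /∅/, coda /∅/ ok; σ2 onset /j/, coda /∅/ ok → licit
[wi] — σ1 onset /w/, coda /∅/ ok → licit
[fnra.gnri] — σ1 onset /fnr/ (2→3→4 rises), coda /∅/ ok; σ2 onset /gnr/ (1→3→4 rises), coda /∅/ ok → licit
[ksi.pe] — σ1 onset /ks/ (1→2 rises), coda /∅/ ok; σ2 onset /p/, coda /∅/ ok → licit
[sre] — σ1 onset /sr/ (2→4 rises), coda /∅/ ok → licit
[na.ga] — σ1 onset /n/, coda /∅/ ok; σ2 onset /g/, coda /∅/ ok → licit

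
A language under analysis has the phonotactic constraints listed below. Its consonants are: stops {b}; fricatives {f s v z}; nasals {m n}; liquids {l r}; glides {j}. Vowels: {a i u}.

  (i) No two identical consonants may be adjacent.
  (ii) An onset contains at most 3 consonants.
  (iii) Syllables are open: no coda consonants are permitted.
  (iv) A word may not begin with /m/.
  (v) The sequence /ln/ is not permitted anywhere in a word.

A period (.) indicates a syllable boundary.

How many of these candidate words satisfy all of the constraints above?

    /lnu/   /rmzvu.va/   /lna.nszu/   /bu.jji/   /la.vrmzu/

/lnu/ — violates constraint (v): contains banned sequence /ln/ → not permitted
/rmzvu.va/ — violates constraint (ii): syllable 1 onset /rmzv/ has 4 consonants (> 3) → not permitted
/lna.nszu/ — violates constraint (v): contains banned sequence /ln/ → not permitted
/bu.jji/ — violates constraint (i): adjacent identical consonants /jj/ → not permitted
/la.vrmzu/ — violates constraint (ii): syllable 2 onset /vrmz/ has 4 consonants (> 3) → not permitted
No form is permitted → 0.

0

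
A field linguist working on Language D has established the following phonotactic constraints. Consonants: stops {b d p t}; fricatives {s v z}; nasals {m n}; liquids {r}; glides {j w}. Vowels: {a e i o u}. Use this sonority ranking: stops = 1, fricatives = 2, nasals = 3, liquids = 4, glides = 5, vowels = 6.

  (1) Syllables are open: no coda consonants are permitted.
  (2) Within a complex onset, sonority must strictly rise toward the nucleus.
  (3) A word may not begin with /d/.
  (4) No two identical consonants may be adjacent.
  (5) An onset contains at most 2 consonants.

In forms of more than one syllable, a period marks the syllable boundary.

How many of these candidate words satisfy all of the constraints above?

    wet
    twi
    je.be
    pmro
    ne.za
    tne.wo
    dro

4

wet — violates constraint 1: syllable 1 coda /t/ has 1 consonant (> 0) → not permitted
twi — σ1 onset /tw/ (1→5 rises), coda /∅/ ok → permitted
je.be — σ1 onset /j/, coda /∅/ ok; σ2 onset /b/, coda /∅/ ok → permitted
pmro — violates constraint 5: syllable 1 onset /pmr/ has 3 consonants (> 2) → not permitted
ne.za — σ1 onset /n/, coda /∅/ ok; σ2 onset /z/, coda /∅/ ok → permitted
tne.wo — σ1 onset /tn/ (1→3 rises), coda /∅/ ok; σ2 onset /w/, coda /∅/ ok → permitted
dro — violates constraint 3: word begins with /d/ → not permitted
Permitted: twi, je.be, ne.za, tne.wo → 4.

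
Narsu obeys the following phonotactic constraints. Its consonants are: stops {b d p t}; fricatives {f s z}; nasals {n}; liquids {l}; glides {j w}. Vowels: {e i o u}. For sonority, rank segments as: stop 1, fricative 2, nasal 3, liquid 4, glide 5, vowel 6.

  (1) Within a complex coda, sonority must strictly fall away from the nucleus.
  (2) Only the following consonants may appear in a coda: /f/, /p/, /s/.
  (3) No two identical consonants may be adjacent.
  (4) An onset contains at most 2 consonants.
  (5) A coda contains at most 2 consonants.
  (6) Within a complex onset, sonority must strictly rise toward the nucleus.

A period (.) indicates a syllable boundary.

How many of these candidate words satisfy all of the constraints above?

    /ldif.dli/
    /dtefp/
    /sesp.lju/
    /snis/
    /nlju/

2

/ldif.dli/ — violates constraint 6: syllable 1 onset /ld/: /l/ (liquid, 4) → /d/ (stop, 1) does not rise → ill-formed
/dtefp/ — violates constraint 6: syllable 1 onset /dt/: /d/ (stop, 1) → /t/ (stop, 1) does not rise → ill-formed
/sesp.lju/ — σ1 onset /s/, coda /sp/ (2→1 falls) ok; σ2 onset /lj/ (4→5 rises), coda /∅/ ok → well-formed
/snis/ — σ1 onset /sn/ (2→3 rises), coda /s/ ok → well-formed
/nlju/ — violates constraint 4: syllable 1 onset /nlj/ has 3 consonants (> 2) → ill-formed
Well-formed: /sesp.lju/, /snis/ → 2.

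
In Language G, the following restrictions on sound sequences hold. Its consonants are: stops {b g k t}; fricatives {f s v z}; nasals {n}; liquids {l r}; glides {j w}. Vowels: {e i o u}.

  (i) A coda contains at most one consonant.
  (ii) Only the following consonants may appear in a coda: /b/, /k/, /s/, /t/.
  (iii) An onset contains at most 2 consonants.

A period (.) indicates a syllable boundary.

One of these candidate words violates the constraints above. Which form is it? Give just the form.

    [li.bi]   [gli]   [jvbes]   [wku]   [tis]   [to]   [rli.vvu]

[jvbes]

[li.bi] — σ1 onset /l/, coda /∅/ ok; σ2 onset /b/, coda /∅/ ok → permitted
[gli] — σ1 onset /gl/ (2C), coda /∅/ ok → permitted
[jvbes] — violates constraint (iii): syllable 1 onset /jvb/ has 3 consonants (> 2) → not permitted
[wku] — σ1 onset /wk/ (2C), coda /∅/ ok → permitted
[tis] — σ1 onset /t/, coda /s/ ok → permitted
[to] — σ1 onset /t/, coda /∅/ ok → permitted
[rli.vvu] — σ1 onset /rl/ (2C), coda /∅/ ok; σ2 onset /vv/ (2C), coda /∅/ ok → permitted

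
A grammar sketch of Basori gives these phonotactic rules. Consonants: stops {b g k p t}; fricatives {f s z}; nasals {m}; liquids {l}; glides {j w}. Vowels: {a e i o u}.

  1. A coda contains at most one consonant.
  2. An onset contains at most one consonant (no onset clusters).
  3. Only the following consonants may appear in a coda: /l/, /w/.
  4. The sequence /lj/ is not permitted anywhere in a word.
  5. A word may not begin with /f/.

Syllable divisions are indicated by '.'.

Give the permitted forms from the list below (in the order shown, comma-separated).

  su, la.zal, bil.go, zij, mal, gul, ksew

su — σ1 onset /s/, coda /∅/ ok → permitted
la.zal — σ1 onset /l/, coda /∅/ ok; σ2 onset /z/, coda /l/ ok → permitted
bil.go — σ1 onset /b/, coda /l/ ok; σ2 onset /g/, coda /∅/ ok → permitted
zij — violates constraint 3: syllable 1 coda contains /j/, which is not a licensed coda consonant → not permitted
mal — σ1 onset /m/, coda /l/ ok → permitted
gul — σ1 onset /g/, coda /l/ ok → permitted
ksew — violates constraint 2: syllable 1 onset /ks/ has 2 consonants (> 1) → not permitted

su, la.zal, bil.go, mal, gul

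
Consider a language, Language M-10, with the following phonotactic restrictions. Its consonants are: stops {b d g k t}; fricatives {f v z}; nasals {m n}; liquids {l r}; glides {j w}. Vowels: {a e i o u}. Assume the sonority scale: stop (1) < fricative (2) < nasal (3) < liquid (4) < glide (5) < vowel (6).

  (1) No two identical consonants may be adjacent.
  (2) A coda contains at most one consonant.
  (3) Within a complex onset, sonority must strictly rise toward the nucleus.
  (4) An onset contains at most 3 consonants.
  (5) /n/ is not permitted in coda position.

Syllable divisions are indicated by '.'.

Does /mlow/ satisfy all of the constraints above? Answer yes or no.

yes

/mlow/ — σ1 onset /ml/ (3→4 rises), coda /w/ ok → well-formed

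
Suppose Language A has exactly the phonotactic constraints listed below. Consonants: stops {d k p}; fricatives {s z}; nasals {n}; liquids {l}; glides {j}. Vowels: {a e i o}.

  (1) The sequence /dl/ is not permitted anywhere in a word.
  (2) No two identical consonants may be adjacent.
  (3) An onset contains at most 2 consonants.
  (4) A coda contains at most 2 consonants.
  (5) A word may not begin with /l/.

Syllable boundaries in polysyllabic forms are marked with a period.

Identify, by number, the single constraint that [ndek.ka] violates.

2

[ndek.ka]: adjacent identical consonants /kk/.
This is a violation of constraint 2: "No two identical consonants may be adjacent."
The remaining constraints (1, 3, 4, 5) are satisfied.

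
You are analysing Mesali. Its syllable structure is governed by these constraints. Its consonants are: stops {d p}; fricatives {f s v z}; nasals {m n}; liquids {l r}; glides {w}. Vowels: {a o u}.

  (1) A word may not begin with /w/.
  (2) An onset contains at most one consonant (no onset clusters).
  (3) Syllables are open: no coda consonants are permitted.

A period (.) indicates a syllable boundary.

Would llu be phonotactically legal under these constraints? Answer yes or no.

llu — violates constraint 2: syllable 1 onset /ll/ has 2 consonants (> 1) → phonotactically illegal

no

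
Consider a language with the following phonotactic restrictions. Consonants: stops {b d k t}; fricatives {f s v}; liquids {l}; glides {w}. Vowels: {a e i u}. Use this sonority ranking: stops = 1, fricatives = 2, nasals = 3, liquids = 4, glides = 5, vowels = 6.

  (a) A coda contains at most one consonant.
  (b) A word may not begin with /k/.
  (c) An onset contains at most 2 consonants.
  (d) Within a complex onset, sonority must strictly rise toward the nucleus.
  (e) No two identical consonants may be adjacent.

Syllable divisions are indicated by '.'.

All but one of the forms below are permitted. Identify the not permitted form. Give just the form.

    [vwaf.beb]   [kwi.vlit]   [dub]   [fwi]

[vwaf.beb] — σ1 onset /vw/ (2→5 rises), coda /f/ ok; σ2 onset /b/, coda /b/ ok → permitted
[kwi.vlit] — violates constraint (b): word begins with /k/ → not permitted
[dub] — σ1 onset /d/, coda /b/ ok → permitted
[fwi] — σ1 onset /fw/ (2→5 rises), coda /∅/ ok → permitted

[kwi.vlit]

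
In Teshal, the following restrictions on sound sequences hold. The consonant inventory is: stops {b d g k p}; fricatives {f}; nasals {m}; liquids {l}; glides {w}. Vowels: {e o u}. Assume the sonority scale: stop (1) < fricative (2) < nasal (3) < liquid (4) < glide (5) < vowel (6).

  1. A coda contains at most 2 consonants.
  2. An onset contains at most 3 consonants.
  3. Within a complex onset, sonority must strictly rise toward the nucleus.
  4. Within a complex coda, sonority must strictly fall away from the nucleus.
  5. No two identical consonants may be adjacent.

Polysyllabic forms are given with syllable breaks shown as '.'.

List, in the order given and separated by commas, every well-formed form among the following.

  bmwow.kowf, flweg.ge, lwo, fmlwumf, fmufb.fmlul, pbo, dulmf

bmwow.kowf, lwo, fmufb.fmlul

bmwow.kowf — σ1 onset /bmw/ (1→3→5 rises), coda /w/ ok; σ2 onset /k/, coda /wf/ (5→2 falls) ok → well-formed
flweg.ge — violates constraint 5: adjacent identical consonants /gg/ → ill-formed
lwo — σ1 onset /lw/ (4→5 rises), coda /∅/ ok → well-formed
fmlwumf — violates constraint 2: syllable 1 onset /fmlw/ has 4 consonants (> 3) → ill-formed
fmufb.fmlul — σ1 onset /fm/ (2→3 rises), coda /fb/ (2→1 falls) ok; σ2 onset /fml/ (2→3→4 rises), coda /l/ ok → well-formed
pbo — violates constraint 3: syllable 1 onset /pb/: /p/ (stop, 1) → /b/ (stop, 1) does not rise → ill-formed
dulmf — violates constraint 1: syllable 1 coda /lmf/ has 3 consonants (> 2) → ill-formed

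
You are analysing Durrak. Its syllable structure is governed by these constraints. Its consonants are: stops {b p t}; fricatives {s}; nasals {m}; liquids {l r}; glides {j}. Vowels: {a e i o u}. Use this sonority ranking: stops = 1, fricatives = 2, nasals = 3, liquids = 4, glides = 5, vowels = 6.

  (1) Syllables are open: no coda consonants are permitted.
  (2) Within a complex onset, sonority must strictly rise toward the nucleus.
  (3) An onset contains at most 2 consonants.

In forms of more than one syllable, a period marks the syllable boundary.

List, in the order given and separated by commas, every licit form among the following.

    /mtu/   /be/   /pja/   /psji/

/be/, /pja/

/mtu/ — violates constraint 2: syllable 1 onset /mt/: /m/ (nasal, 3) → /t/ (stop, 1) does not rise → illicit
/be/ — σ1 onset /b/, coda /∅/ ok → licit
/pja/ — σ1 onset /pj/ (1→5 rises), coda /∅/ ok → licit
/psji/ — violates constraint 3: syllable 1 onset /psj/ has 3 consonants (> 2) → illicit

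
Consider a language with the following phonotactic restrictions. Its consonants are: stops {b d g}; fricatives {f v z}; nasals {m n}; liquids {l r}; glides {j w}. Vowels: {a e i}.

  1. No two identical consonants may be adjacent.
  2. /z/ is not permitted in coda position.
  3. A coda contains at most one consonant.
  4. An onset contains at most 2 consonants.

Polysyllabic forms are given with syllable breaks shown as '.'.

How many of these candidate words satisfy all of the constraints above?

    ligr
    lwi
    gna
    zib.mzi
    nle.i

4

ligr — violates constraint 3: syllable 1 coda /gr/ has 2 consonants (> 1) → illicit
lwi — σ1 onset /lw/ (2C), coda /∅/ ok → licit
gna — σ1 onset /gn/ (2C), coda /∅/ ok → licit
zib.mzi — σ1 onset /z/, coda /b/ ok; σ2 onset /mz/ (2C), coda /∅/ ok → licit
nle.i — σ1 onset /nl/ (2C), coda /∅/ ok; σ2 onset /∅/, coda /∅/ ok → licit
Licit: lwi, gna, zib.mzi, nle.i → 4.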